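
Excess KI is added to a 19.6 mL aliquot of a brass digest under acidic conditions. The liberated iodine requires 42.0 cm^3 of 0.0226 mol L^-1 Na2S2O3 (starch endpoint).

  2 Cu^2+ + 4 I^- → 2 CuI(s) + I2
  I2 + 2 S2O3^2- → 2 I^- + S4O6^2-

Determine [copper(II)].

n(S2O3^2-) = 0.0420 × 0.0226 = 9.49 × 10^-4 mol
n(I2) = n(S2O3^2-)/2 = 4.75 × 10^-4 mol
From the 2:1 ratio, n(Cu2+) in the aliquot = 2/1 × 4.75 × 10^-4 = 9.49 × 10^-4 mol
[Cu2+] = 9.49 × 10^-4 / 0.0196 = 0.0484 mol/L

0.0484 mol/L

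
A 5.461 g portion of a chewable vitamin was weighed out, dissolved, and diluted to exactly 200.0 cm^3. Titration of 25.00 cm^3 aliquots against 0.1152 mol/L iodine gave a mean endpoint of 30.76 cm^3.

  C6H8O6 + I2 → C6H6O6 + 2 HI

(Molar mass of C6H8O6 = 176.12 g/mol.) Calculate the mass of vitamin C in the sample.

n(I2) per titration = 0.03076 × 0.1152 = 3.544 × 10^-3 mol
n(C6H8O6) in each aliquot = 3.544 × 10^-3 mol (1:1 ratio)
n(C6H8O6) in the whole flask = 3.544 × 10^-3 × 200.0/25.00 = 0.02835 mol
mass of C6H8O6 = 0.02835 × 176.12 = 4.993 g

4.993 g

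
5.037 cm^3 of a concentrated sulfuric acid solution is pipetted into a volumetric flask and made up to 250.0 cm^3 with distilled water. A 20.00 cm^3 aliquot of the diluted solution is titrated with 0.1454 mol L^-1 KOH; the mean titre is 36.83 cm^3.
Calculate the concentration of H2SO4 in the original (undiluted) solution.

H2SO4 + 2 KOH → K2SO4 + 2 H2O
n(KOH) = 0.03683 × 0.1454 = 5.355 × 10^-3 mol
From the 1:2 ratio, n(H2SO4) in the aliquot = 1/2 × 5.355 × 10^-3 = 2.678 × 10^-3 mol
[H2SO4]_dilute = 2.678 × 10^-3 / 0.02000 = 0.1339 mol/L
Dilution factor = 250.0 / 5.037 = 49.63
[H2SO4]_stock = 0.1339 × 49.63 = 6.645 mol/L

6.645 mol/L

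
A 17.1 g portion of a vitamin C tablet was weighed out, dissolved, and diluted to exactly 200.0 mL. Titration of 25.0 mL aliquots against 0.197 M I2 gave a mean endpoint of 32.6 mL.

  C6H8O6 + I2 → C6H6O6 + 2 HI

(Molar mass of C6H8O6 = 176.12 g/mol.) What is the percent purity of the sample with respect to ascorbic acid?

n(I2) per titration = 0.0326 × 0.197 = 6.42 × 10^-3 mol
n(C6H8O6) in each aliquot = 6.42 × 10^-3 mol (1:1 ratio)
n(C6H8O6) in the whole flask = 6.42 × 10^-3 × 200.0/25.0 = 0.0514 mol
mass of C6H8O6 = 0.0514 × 176.12 = 9.05 g
% C6H8O6 = 9.05 / 17.1 × 100 = 52.9 %

52.9 %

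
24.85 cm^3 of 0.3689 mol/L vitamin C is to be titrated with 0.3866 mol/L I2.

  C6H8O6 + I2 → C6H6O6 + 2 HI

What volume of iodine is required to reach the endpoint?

23.71 mL

n(C6H8O6) = 0.02485 L × 0.3689 mol/L = 9.167 × 10^-3 mol
n(I2) = 9.167 × 10^-3 mol (1:1 stoichiometry)
V(I2) = 9.167 × 10^-3 mol / 0.3866 mol/L = 0.02371 L = 23.71 mL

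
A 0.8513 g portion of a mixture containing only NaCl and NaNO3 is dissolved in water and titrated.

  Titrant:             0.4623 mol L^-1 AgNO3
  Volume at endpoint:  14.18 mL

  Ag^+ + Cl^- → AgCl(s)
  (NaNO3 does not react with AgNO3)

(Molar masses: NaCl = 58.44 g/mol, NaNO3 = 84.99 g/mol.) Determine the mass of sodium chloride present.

0.3831 g

n(AgNO3) = 0.01418 × 0.4623 = 6.555 × 10^-3 mol
Let x = n(NaCl), y = n(NaNO3).
Titrant: 1x = 6.555 × 10^-3;  mass: 58.44x + 84.99y = 0.8513
Solving, x = 6.555 × 10^-3 mol, y = 5.509 × 10^-3 mol
mass of NaCl = 6.555 × 10^-3 × 58.44 = 0.3831 g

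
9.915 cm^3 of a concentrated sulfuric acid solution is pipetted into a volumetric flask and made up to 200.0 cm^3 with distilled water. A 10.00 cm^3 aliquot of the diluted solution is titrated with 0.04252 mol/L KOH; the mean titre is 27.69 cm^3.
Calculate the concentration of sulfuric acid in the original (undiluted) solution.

H2SO4 + 2 KOH → K2SO4 + 2 H2O
n(KOH) = 0.02769 × 0.04252 = 1.177 × 10^-3 mol
From the 1:2 ratio, n(H2SO4) in the aliquot = 1/2 × 1.177 × 10^-3 = 5.887 × 10^-4 mol
[H2SO4]_dilute = 5.887 × 10^-4 / 0.01000 = 0.05887 mol/L
Dilution factor = 200.0 / 9.915 = 20.17
[H2SO4]_stock = 0.05887 × 20.17 = 1.187 mol/L

1.187 mol/L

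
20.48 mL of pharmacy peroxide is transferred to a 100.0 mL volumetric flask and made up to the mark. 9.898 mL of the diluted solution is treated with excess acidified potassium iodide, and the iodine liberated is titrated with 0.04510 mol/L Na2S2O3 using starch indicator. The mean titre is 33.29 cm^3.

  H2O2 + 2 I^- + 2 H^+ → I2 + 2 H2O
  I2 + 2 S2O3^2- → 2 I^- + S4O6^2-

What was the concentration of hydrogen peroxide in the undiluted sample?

n(S2O3^2-) = 0.03329 × 0.04510 = 1.501 × 10^-3 mol
n(I2) = n(S2O3^2-)/2 = 7.507 × 10^-4 mol
n(H2O2) in the aliquot = 7.507 × 10^-4 mol (1:1 ratio)
[H2O2]_dilute = 7.507 × 10^-4 / 0.009898 = 0.07584 mol/L
[H2O2]_original = 0.07584 × 100.0/20.48 = 0.3703 mol/L

0.3703 mol/L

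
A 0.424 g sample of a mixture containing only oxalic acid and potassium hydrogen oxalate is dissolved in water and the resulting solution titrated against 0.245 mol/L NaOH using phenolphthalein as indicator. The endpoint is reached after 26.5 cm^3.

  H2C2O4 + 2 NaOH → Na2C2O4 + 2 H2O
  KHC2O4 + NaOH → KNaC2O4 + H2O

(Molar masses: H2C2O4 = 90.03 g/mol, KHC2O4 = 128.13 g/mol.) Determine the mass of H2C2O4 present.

0.221 g

n(NaOH) = 0.0265 × 0.245 = 6.49 × 10^-3 mol
Let x = n(H2C2O4), y = n(KHC2O4).
Titrant: 2x + 1y = 6.49 × 10^-3;  mass: 90.03x + 128.13y = 0.424
Solving, x = 2.45 × 10^-3 mol, y = 1.59 × 10^-3 mol
mass of H2C2O4 = 2.45 × 10^-3 × 90.03 = 0.221 g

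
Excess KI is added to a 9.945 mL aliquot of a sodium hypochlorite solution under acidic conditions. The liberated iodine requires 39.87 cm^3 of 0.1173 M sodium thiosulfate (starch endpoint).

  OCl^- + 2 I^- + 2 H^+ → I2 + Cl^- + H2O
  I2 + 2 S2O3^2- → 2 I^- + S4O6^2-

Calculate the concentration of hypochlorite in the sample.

n(S2O3^2-) = 0.03987 × 0.1173 = 4.677 × 10^-3 mol
n(I2) = n(S2O3^2-)/2 = 2.338 × 10^-3 mol
n(OCl^-) in the aliquot = 2.338 × 10^-3 mol (1:1 ratio)
[OCl^-] = 2.338 × 10^-3 / 0.009945 = 0.2351 mol/L

0.2351 M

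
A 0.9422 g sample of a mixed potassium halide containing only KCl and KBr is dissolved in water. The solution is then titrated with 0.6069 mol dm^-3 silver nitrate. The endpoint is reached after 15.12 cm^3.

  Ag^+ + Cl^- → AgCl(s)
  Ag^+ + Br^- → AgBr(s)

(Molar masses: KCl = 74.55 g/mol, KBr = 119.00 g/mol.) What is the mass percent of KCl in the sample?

n(AgNO3) = 0.01512 × 0.6069 = 9.176 × 10^-3 mol
Let x = n(KCl), y = n(KBr).
Titrant: 1x + 1y = 9.176 × 10^-3;  mass: 74.55x + 119.00y = 0.9422
Solving, x = 3.370 × 10^-3 mol, y = 5.807 × 10^-3 mol
mass of KCl = 3.370 × 10^-3 × 74.55 = 0.2512 g
% KCl = 0.2512 / 0.9422 × 100 = 26.66 %

26.66 %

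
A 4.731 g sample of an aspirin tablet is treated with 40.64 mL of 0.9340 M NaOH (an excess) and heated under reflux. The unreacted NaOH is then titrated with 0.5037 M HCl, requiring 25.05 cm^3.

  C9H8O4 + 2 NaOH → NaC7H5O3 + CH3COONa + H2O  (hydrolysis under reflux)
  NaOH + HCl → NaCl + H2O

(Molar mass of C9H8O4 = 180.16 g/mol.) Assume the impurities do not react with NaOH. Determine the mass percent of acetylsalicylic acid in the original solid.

n(NaOH) added = 0.04064 × 0.9340 = 0.03796 mol
n(HCl) used in back-titration = 0.02505 × 0.5037 = 0.01262 mol
n(NaOH) left over = 0.01262 mol (1:1 ratio)
n(NaOH) consumed by analyte = 0.03796 − 0.01262 = 0.02534 mol
From the 1:2 ratio, n(C9H8O4) = 1/2 × 0.02534 = 0.01267 mol
mass of C9H8O4 = 0.01267 × 180.16 = 2.283 g
% C9H8O4 = 2.283 / 4.731 × 100 = 48.25 %

48.25 %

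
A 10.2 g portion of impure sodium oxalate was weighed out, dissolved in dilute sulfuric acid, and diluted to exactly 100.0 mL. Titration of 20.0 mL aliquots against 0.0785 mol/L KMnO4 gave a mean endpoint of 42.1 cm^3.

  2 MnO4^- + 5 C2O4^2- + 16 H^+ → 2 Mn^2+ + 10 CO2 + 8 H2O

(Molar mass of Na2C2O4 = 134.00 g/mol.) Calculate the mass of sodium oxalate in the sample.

n(KMnO4) per titration = 0.0421 × 0.0785 = 3.30 × 10^-3 mol
From the 5:2 ratio, n(Na2C2O4) in each aliquot = 5/2 × 3.30 × 10^-3 = 8.26 × 10^-3 mol
n(Na2C2O4) in the whole flask = 8.26 × 10^-3 × 100.0/20.0 = 0.0413 mol
mass of Na2C2O4 = 0.0413 × 134.00 = 5.54 g

5.54 g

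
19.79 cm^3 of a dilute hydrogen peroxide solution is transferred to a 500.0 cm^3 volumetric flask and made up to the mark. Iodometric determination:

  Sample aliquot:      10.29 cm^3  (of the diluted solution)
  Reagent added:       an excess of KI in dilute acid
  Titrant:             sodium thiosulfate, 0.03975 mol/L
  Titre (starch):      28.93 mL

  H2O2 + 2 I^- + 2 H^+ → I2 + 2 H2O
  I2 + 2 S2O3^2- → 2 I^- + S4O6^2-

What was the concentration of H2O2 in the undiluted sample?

n(S2O3^2-) = 0.02893 × 0.03975 = 1.150 × 10^-3 mol
n(I2) = n(S2O3^2-)/2 = 5.750 × 10^-4 mol
n(H2O2) in the aliquot = 5.750 × 10^-4 mol (1:1 ratio)
[H2O2]_dilute = 5.750 × 10^-4 / 0.01029 = 0.05588 mol/L
[H2O2]_original = 0.05588 × 500.0/19.79 = 1.412 mol/L

1.412 mol/L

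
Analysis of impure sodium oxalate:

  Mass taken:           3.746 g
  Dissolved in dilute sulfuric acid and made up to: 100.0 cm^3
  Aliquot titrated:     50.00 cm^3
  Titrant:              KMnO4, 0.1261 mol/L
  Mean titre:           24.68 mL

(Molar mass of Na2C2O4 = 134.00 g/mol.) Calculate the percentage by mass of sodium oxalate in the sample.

55.66 %

2 MnO4^- + 5 C2O4^2- + 16 H^+ → 2 Mn^2+ + 10 CO2 + 8 H2O
n(KMnO4) per titration = 0.02468 × 0.1261 = 3.112 × 10^-3 mol
From the 5:2 ratio, n(Na2C2O4) in each aliquot = 5/2 × 3.112 × 10^-3 = 7.780 × 10^-3 mol
n(Na2C2O4) in the whole flask = 7.780 × 10^-3 × 100.0/50.00 = 0.01556 mol
mass of Na2C2O4 = 0.01556 × 134.00 = 2.085 g
% Na2C2O4 = 2.085 / 3.746 × 100 = 55.66 %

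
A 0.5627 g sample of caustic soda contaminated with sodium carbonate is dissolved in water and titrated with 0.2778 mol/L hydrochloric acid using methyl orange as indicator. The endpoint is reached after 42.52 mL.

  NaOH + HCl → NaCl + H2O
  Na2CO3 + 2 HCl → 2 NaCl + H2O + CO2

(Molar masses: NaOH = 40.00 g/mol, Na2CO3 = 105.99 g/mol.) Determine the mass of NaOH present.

0.1948 g

n(HCl) = 0.04252 × 0.2778 = 0.01181 mol
Let x = n(NaOH), y = n(Na2CO3).
Titrant: 1x + 2y = 0.01181;  mass: 40.00x + 105.99y = 0.5627
Solving, x = 4.870 × 10^-3 mol, y = 3.471 × 10^-3 mol
mass of NaOH = 4.870 × 10^-3 × 40.00 = 0.1948 g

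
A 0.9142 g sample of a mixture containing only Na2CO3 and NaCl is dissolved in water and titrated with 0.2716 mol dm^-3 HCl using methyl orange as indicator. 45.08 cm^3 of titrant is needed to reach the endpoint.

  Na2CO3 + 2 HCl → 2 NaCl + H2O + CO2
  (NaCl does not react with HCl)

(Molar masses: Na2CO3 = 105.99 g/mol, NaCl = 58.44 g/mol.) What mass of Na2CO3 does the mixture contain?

n(HCl) = 0.04508 × 0.2716 = 0.01224 mol
Let x = n(Na2CO3), y = n(NaCl).
Titrant: 2x = 0.01224;  mass: 105.99x + 58.44y = 0.9142
Solving, x = 6.122 × 10^-3 mol, y = 4.540 × 10^-3 mol
mass of Na2CO3 = 6.122 × 10^-3 × 105.99 = 0.6489 g

0.6489 g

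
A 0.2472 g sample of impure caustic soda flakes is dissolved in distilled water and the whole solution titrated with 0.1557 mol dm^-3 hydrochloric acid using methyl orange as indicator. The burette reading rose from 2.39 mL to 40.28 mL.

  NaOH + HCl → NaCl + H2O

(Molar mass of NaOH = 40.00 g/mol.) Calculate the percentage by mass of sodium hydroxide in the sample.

95.46 %

n(HCl) = 0.03789 L × 0.1557 mol/L = 5.899 × 10^-3 mol
n(NaOH) = 5.899 × 10^-3 mol (1:1 ratio)
mass of NaOH = 5.899 × 10^-3 × 40.00 g/mol = 0.2360 g
% NaOH = 0.2360 / 0.2472 × 100 = 95.46 %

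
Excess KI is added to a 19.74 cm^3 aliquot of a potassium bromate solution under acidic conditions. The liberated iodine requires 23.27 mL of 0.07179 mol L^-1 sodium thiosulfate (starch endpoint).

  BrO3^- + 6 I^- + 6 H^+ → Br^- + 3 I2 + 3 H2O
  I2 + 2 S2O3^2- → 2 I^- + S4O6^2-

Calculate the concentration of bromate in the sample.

0.01410 mol/L

n(S2O3^2-) = 0.02327 × 0.07179 = 1.671 × 10^-3 mol
n(I2) = n(S2O3^2-)/2 = 8.353 × 10^-4 mol
From the 1:3 ratio, n(BrO3^-) in the aliquot = 1/3 × 8.353 × 10^-4 = 2.784 × 10^-4 mol
[BrO3^-] = 2.784 × 10^-4 / 0.01974 = 0.01410 mol/L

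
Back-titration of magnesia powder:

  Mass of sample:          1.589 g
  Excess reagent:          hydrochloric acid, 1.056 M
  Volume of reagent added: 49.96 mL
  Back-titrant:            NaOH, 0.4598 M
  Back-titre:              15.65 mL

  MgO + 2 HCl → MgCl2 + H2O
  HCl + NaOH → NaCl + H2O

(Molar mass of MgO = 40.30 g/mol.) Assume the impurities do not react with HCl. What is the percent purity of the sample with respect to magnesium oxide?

57.78 %

n(HCl) added = 0.04996 × 1.056 = 0.05276 mol
n(NaOH) used in back-titration = 0.01565 × 0.4598 = 7.196 × 10^-3 mol
n(HCl) left over = 7.196 × 10^-3 mol (1:1 ratio)
n(HCl) consumed by analyte = 0.05276 − 7.196 × 10^-3 = 0.04556 mol
From the 1:2 ratio, n(MgO) = 1/2 × 0.04556 = 0.02278 mol
mass of MgO = 0.02278 × 40.30 = 0.9181 g
% MgO = 0.9181 / 1.589 × 100 = 57.78 %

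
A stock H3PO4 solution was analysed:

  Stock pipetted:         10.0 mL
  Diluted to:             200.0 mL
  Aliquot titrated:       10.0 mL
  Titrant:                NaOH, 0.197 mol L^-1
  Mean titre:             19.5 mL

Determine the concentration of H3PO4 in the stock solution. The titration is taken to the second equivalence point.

3.84 mol/L

H3PO4 + 2 NaOH → Na2HPO4 + 2 H2O
n(NaOH) = 0.0195 × 0.197 = 3.84 × 10^-3 mol
From the 1:2 ratio, n(H3PO4) in the aliquot = 1/2 × 3.84 × 10^-3 = 1.92 × 10^-3 mol
[H3PO4]_dilute = 1.92 × 10^-3 / 0.0100 = 0.192 mol/L
Dilution factor = 200.0 / 10.0 = 20.00
[H3PO4]_stock = 0.192 × 20.00 = 3.84 mol/L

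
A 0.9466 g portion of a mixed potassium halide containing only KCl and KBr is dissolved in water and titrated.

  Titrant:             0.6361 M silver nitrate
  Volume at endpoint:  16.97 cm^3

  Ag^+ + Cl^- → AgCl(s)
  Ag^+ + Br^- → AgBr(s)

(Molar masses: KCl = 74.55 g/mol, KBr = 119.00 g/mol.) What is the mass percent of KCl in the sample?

59.88 %

n(AgNO3) = 0.01697 × 0.6361 = 0.01079 mol
Let x = n(KCl), y = n(KBr).
Titrant: 1x + 1y = 0.01079;  mass: 74.55x + 119.00y = 0.9466
Solving, x = 7.603 × 10^-3 mol, y = 3.191 × 10^-3 mol
mass of KCl = 7.603 × 10^-3 × 74.55 = 0.5668 g
% KCl = 0.5668 / 0.9466 × 100 = 59.88 %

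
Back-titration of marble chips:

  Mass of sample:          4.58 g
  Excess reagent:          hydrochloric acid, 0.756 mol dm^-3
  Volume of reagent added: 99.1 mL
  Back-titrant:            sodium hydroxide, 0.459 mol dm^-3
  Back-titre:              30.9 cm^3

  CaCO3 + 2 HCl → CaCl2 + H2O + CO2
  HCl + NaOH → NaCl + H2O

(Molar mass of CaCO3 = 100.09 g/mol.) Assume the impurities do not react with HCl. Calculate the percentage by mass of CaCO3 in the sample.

66.4 %

n(HCl) added = 0.0991 × 0.756 = 0.0749 mol
n(NaOH) used in back-titration = 0.0309 × 0.459 = 0.0142 mol
n(HCl) left over = 0.0142 mol (1:1 ratio)
n(HCl) consumed by analyte = 0.0749 − 0.0142 = 0.0607 mol
From the 1:2 ratio, n(CaCO3) = 1/2 × 0.0607 = 0.0304 mol
mass of CaCO3 = 0.0304 × 100.09 = 3.04 g
% CaCO3 = 3.04 / 4.58 × 100 = 66.4 %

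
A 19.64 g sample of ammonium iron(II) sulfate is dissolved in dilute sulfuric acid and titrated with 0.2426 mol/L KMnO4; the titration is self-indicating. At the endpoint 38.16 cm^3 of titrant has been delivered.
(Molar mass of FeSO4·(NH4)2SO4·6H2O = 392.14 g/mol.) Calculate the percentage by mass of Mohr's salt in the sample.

92.42 %

MnO4^- + 5 Fe^2+ + 8 H^+ → Mn^2+ + 5 Fe^3+ + 4 H2O
n(KMnO4) = 0.03816 L × 0.2426 mol/L = 9.258 × 10^-3 mol
From the 5:1 ratio, n(FeSO4·(NH4)2SO4·6H2O) = 5/1 × 9.258 × 10^-3 = 0.04629 mol
mass of FeSO4·(NH4)2SO4·6H2O = 0.04629 × 392.14 g/mol = 18.15 g
% FeSO4·(NH4)2SO4·6H2O = 18.15 / 19.64 × 100 = 92.42 %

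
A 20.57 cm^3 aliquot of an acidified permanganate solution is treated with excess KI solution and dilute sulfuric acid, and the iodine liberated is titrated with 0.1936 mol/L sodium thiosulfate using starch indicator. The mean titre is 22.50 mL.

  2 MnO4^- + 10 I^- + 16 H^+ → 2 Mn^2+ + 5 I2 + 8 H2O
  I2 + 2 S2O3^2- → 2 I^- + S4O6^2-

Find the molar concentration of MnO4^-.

0.04235 mol/L

n(S2O3^2-) = 0.02250 × 0.1936 = 4.356 × 10^-3 mol
n(I2) = n(S2O3^2-)/2 = 2.178 × 10^-3 mol
From the 2:5 ratio, n(MnO4^-) in the aliquot = 2/5 × 2.178 × 10^-3 = 8.712 × 10^-4 mol
[MnO4^-] = 8.712 × 10^-4 / 0.02057 = 0.04235 mol/L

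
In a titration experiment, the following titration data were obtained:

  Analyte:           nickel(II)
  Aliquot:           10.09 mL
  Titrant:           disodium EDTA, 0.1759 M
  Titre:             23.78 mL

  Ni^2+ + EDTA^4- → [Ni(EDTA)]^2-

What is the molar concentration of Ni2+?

0.4146 M

n(EDTA) = 0.02378 L × 0.1759 mol/L = 4.183 × 10^-3 mol
n(Ni2+) = 4.183 × 10^-3 mol (1:1 mole ratio)
[Ni2+] = 4.183 × 10^-3 mol / 0.01009 L = 0.4146 mol/L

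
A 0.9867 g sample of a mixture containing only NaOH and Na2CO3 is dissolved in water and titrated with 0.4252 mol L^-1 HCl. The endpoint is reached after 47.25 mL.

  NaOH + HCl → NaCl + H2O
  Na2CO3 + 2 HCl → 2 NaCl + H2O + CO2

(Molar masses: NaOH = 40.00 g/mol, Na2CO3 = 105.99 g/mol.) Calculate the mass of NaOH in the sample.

n(HCl) = 0.04725 × 0.4252 = 0.02009 mol
Let x = n(NaOH), y = n(Na2CO3).
Titrant: 1x + 2y = 0.02009;  mass: 40.00x + 105.99y = 0.9867
Solving, x = 6.003 × 10^-3 mol, y = 7.044 × 10^-3 mol
mass of NaOH = 6.003 × 10^-3 × 40.00 = 0.2401 g

0.2401 g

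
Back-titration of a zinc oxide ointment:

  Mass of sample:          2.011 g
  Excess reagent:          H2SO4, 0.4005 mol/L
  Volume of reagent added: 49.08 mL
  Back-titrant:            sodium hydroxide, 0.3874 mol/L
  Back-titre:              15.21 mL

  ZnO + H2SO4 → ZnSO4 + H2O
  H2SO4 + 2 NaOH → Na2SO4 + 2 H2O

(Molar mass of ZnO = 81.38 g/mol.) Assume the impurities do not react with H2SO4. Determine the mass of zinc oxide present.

1.360 g

n(H2SO4) added = 0.04908 × 0.4005 = 0.01966 mol
n(NaOH) used in back-titration = 0.01521 × 0.3874 = 5.892 × 10^-3 mol
From the 1:2 ratio, n(H2SO4) left over = 1/2 × 5.892 × 10^-3 = 2.946 × 10^-3 mol
n(H2SO4) consumed by analyte = 0.01966 − 2.946 × 10^-3 = 0.01671 mol
n(ZnO) = 0.01671 mol (1:1 ratio)
mass of ZnO = 0.01671 × 81.38 = 1.360 g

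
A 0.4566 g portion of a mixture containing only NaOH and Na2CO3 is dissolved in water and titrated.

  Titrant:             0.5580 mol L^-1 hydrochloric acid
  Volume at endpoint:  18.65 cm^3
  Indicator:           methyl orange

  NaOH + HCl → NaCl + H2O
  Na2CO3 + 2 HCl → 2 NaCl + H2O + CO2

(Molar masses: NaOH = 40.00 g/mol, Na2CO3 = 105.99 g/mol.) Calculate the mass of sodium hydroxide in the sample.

n(HCl) = 0.01865 × 0.5580 = 0.01041 mol
Let x = n(NaOH), y = n(Na2CO3).
Titrant: 1x + 2y = 0.01041;  mass: 40.00x + 105.99y = 0.4566
Solving, x = 7.303 × 10^-3 mol, y = 1.552 × 10^-3 mol
mass of NaOH = 7.303 × 10^-3 × 40.00 = 0.2921 g

0.2921 g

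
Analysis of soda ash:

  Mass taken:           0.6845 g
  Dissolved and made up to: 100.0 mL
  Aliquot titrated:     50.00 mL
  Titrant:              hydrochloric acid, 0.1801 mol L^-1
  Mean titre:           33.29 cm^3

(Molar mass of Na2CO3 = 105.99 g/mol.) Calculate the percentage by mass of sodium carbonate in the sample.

Na2CO3 + 2 HCl → 2 NaCl + H2O + CO2
n(HCl) per titration = 0.03329 × 0.1801 = 5.996 × 10^-3 mol
From the 1:2 ratio, n(Na2CO3) in each aliquot = 1/2 × 5.996 × 10^-3 = 2.998 × 10^-3 mol
n(Na2CO3) in the whole flask = 2.998 × 10^-3 × 100.0/50.00 = 5.996 × 10^-3 mol
mass of Na2CO3 = 5.996 × 10^-3 × 105.99 = 0.6355 g
% Na2CO3 = 0.6355 / 0.6845 × 100 = 92.84 %

92.84 %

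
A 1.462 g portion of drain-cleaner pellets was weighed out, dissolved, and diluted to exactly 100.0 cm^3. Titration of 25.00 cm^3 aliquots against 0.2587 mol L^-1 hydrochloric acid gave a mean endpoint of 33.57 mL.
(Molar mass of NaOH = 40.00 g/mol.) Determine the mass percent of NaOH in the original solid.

95.04 %

NaOH + HCl → NaCl + H2O
n(HCl) per titration = 0.03357 × 0.2587 = 8.685 × 10^-3 mol
n(NaOH) in each aliquot = 8.685 × 10^-3 mol (1:1 ratio)
n(NaOH) in the whole flask = 8.685 × 10^-3 × 100.0/25.00 = 0.03474 mol
mass of NaOH = 0.03474 × 40.00 = 1.390 g
% NaOH = 1.390 / 1.462 × 100 = 95.04 %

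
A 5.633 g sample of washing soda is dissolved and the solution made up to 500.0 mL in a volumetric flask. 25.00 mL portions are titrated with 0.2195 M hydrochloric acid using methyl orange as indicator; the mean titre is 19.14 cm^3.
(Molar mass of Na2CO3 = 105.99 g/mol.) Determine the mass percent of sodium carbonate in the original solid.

79.05 %

Na2CO3 + 2 HCl → 2 NaCl + H2O + CO2
n(HCl) per titration = 0.01914 × 0.2195 = 4.201 × 10^-3 mol
From the 1:2 ratio, n(Na2CO3) in each aliquot = 1/2 × 4.201 × 10^-3 = 2.101 × 10^-3 mol
n(Na2CO3) in the whole flask = 2.101 × 10^-3 × 500.0/25.00 = 0.04201 mol
mass of Na2CO3 = 0.04201 × 105.99 = 4.453 g
% Na2CO3 = 4.453 / 5.633 × 100 = 79.05 %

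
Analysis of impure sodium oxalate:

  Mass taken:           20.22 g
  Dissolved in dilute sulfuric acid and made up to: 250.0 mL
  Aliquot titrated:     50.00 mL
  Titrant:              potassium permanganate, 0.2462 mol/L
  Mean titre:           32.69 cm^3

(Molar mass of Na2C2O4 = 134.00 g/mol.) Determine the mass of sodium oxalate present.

2 MnO4^- + 5 C2O4^2- + 16 H^+ → 2 Mn^2+ + 10 CO2 + 8 H2O
n(KMnO4) per titration = 0.03269 × 0.2462 = 8.048 × 10^-3 mol
From the 5:2 ratio, n(Na2C2O4) in each aliquot = 5/2 × 8.048 × 10^-3 = 0.02012 mol
n(Na2C2O4) in the whole flask = 0.02012 × 250.0/50.00 = 0.1006 mol
mass of Na2C2O4 = 0.1006 × 134.00 = 13.48 g

13.48 g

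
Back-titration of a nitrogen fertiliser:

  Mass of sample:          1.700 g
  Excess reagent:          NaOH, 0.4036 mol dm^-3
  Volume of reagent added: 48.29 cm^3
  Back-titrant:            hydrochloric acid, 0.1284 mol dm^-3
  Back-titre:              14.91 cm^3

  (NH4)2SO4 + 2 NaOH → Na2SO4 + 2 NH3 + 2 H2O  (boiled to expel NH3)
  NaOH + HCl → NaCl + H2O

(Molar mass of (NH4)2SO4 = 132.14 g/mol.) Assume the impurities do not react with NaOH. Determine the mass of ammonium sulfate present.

n(NaOH) added = 0.04829 × 0.4036 = 0.01949 mol
n(HCl) used in back-titration = 0.01491 × 0.1284 = 1.914 × 10^-3 mol
n(NaOH) left over = 1.914 × 10^-3 mol (1:1 ratio)
n(NaOH) consumed by analyte = 0.01949 − 1.914 × 10^-3 = 0.01758 mol
From the 1:2 ratio, n((NH4)2SO4) = 1/2 × 0.01758 = 8.788 × 10^-3 mol
mass of (NH4)2SO4 = 8.788 × 10^-3 × 132.14 = 1.161 g

1.161 g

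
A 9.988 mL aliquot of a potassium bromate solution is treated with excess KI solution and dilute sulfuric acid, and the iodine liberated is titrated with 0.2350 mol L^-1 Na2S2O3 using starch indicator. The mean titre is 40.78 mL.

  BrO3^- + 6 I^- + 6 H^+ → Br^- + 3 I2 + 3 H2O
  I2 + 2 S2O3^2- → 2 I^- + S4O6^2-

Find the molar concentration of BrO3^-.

n(S2O3^2-) = 0.04078 × 0.2350 = 9.583 × 10^-3 mol
n(I2) = n(S2O3^2-)/2 = 4.792 × 10^-3 mol
From the 1:3 ratio, n(BrO3^-) in the aliquot = 1/3 × 4.792 × 10^-3 = 1.597 × 10^-3 mol
[BrO3^-] = 1.597 × 10^-3 / 0.009988 = 0.1599 mol/L

0.1599 mol/L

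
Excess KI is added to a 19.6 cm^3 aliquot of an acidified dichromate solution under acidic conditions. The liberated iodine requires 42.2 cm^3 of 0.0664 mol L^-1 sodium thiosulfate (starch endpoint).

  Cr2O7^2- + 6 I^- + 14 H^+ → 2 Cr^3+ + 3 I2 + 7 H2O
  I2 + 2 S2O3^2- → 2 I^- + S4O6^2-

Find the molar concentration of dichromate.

0.0238 mol/L

n(S2O3^2-) = 0.0422 × 0.0664 = 2.80 × 10^-3 mol
n(I2) = n(S2O3^2-)/2 = 1.40 × 10^-3 mol
From the 1:3 ratio, n(Cr2O7^2-) in the aliquot = 1/3 × 1.40 × 10^-3 = 4.67 × 10^-4 mol
[Cr2O7^2-] = 4.67 × 10^-4 / 0.0196 = 0.0238 mol/L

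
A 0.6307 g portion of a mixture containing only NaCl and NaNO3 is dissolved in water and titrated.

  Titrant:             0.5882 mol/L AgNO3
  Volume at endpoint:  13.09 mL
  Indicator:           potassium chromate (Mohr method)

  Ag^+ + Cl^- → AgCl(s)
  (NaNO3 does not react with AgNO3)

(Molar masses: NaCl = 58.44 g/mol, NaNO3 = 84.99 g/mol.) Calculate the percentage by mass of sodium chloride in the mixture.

n(AgNO3) = 0.01309 × 0.5882 = 7.700 × 10^-3 mol
Let x = n(NaCl), y = n(NaNO3).
Titrant: 1x = 7.700 × 10^-3;  mass: 58.44x + 84.99y = 0.6307
Solving, x = 7.700 × 10^-3 mol, y = 2.127 × 10^-3 mol
mass of NaCl = 7.700 × 10^-3 × 58.44 = 0.4500 g
% NaCl = 0.4500 / 0.6307 × 100 = 71.34 %

71.34 %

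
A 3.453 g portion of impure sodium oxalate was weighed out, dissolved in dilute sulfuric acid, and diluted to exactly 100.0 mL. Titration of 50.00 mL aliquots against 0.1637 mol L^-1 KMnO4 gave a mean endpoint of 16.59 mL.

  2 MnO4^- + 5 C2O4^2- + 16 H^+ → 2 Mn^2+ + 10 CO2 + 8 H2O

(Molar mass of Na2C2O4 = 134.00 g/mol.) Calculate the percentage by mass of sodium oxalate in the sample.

n(KMnO4) per titration = 0.01659 × 0.1637 = 2.716 × 10^-3 mol
From the 5:2 ratio, n(Na2C2O4) in each aliquot = 5/2 × 2.716 × 10^-3 = 6.789 × 10^-3 mol
n(Na2C2O4) in the whole flask = 6.789 × 10^-3 × 100.0/50.00 = 0.01358 mol
mass of Na2C2O4 = 0.01358 × 134.00 = 1.820 g
% Na2C2O4 = 1.820 / 3.453 × 100 = 52.70 %

52.70 %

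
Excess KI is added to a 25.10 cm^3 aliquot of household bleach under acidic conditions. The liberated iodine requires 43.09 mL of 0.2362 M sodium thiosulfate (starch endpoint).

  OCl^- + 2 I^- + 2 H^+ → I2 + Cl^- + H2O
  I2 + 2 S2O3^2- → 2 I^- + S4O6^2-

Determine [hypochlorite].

0.2027 M

n(S2O3^2-) = 0.04309 × 0.2362 = 0.01018 mol
n(I2) = n(S2O3^2-)/2 = 5.089 × 10^-3 mol
n(OCl^-) in the aliquot = 5.089 × 10^-3 mol (1:1 ratio)
[OCl^-] = 5.089 × 10^-3 / 0.02510 = 0.2027 mol/L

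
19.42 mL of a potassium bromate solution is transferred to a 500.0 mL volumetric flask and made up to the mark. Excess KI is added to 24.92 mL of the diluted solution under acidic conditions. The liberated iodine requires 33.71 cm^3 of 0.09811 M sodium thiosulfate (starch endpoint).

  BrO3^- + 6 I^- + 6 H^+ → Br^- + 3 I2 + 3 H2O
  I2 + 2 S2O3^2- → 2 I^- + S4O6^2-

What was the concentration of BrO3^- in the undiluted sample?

0.5695 M

n(S2O3^2-) = 0.03371 × 0.09811 = 3.307 × 10^-3 mol
n(I2) = n(S2O3^2-)/2 = 1.654 × 10^-3 mol
From the 1:3 ratio, n(BrO3^-) in the aliquot = 1/3 × 1.654 × 10^-3 = 5.512 × 10^-4 mol
[BrO3^-]_dilute = 5.512 × 10^-4 / 0.02492 = 0.02212 mol/L
[BrO3^-]_original = 0.02212 × 500.0/19.42 = 0.5695 mol/L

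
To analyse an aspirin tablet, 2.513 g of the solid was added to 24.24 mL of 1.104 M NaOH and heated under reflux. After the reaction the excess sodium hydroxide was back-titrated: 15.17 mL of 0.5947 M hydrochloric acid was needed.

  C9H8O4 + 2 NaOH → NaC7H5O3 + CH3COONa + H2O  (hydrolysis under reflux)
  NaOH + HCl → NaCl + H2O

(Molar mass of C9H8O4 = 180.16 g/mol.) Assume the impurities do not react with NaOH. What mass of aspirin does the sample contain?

1.598 g

n(NaOH) added = 0.02424 × 1.104 = 0.02676 mol
n(HCl) used in back-titration = 0.01517 × 0.5947 = 9.022 × 10^-3 mol
n(NaOH) left over = 9.022 × 10^-3 mol (1:1 ratio)
n(NaOH) consumed by analyte = 0.02676 − 9.022 × 10^-3 = 0.01774 mol
From the 1:2 ratio, n(C9H8O4) = 1/2 × 0.01774 = 8.870 × 10^-3 mol
mass of C9H8O4 = 8.870 × 10^-3 × 180.16 = 1.598 g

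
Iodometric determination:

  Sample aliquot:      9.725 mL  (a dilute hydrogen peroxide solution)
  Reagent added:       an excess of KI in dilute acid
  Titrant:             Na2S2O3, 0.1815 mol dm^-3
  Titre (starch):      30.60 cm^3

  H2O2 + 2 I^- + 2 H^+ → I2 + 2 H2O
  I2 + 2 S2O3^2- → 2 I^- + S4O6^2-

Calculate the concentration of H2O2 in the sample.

n(S2O3^2-) = 0.03060 × 0.1815 = 5.554 × 10^-3 mol
n(I2) = n(S2O3^2-)/2 = 2.777 × 10^-3 mol
n(H2O2) in the aliquot = 2.777 × 10^-3 mol (1:1 ratio)
[H2O2] = 2.777 × 10^-3 / 0.009725 = 0.2855 mol/L

0.2855 mol/L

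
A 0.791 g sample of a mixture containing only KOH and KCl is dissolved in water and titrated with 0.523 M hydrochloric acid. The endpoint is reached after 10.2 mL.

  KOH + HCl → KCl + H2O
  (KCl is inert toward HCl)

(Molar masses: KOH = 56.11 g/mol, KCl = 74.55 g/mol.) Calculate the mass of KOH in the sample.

n(HCl) = 0.0102 × 0.523 = 5.33 × 10^-3 mol
Let x = n(KOH), y = n(KCl).
Titrant: 1x = 5.33 × 10^-3;  mass: 56.11x + 74.55y = 0.791
Solving, x = 5.33 × 10^-3 mol, y = 6.60 × 10^-3 mol
mass of KOH = 5.33 × 10^-3 × 56.11 = 0.299 g

0.299 g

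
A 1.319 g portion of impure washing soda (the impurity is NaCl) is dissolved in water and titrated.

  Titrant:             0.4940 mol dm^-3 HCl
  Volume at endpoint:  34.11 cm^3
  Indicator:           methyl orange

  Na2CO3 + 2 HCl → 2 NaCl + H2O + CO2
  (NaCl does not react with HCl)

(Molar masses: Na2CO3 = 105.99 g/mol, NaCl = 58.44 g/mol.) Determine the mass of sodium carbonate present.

0.8930 g

n(HCl) = 0.03411 × 0.4940 = 0.01685 mol
Let x = n(Na2CO3), y = n(NaCl).
Titrant: 2x = 0.01685;  mass: 105.99x + 58.44y = 1.319
Solving, x = 8.425 × 10^-3 mol, y = 7.290 × 10^-3 mol
mass of Na2CO3 = 8.425 × 10^-3 × 105.99 = 0.8930 g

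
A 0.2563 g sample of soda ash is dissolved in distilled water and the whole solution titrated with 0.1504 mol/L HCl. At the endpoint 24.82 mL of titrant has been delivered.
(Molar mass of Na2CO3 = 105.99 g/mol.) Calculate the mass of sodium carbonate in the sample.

0.1978 g

Na2CO3 + 2 HCl → 2 NaCl + H2O + CO2
n(HCl) = 0.02482 L × 0.1504 mol/L = 3.733 × 10^-3 mol
From the 1:2 ratio, n(Na2CO3) = 1/2 × 3.733 × 10^-3 = 1.866 × 10^-3 mol
mass of Na2CO3 = 1.866 × 10^-3 × 105.99 g/mol = 0.1978 g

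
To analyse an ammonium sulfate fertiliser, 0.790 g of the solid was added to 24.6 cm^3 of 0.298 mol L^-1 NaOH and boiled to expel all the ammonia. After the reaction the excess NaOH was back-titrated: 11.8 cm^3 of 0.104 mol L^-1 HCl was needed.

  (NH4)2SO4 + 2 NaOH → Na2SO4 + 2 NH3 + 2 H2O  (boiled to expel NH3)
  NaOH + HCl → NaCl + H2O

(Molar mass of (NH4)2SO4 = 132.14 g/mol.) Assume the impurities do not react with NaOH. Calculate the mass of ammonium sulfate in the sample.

0.403 g

n(NaOH) added = 0.0246 × 0.298 = 7.33 × 10^-3 mol
n(HCl) used in back-titration = 0.0118 × 0.104 = 1.23 × 10^-3 mol
n(NaOH) left over = 1.23 × 10^-3 mol (1:1 ratio)
n(NaOH) consumed by analyte = 7.33 × 10^-3 − 1.23 × 10^-3 = 6.10 × 10^-3 mol
From the 1:2 ratio, n((NH4)2SO4) = 1/2 × 6.10 × 10^-3 = 3.05 × 10^-3 mol
mass of (NH4)2SO4 = 3.05 × 10^-3 × 132.14 = 0.403 g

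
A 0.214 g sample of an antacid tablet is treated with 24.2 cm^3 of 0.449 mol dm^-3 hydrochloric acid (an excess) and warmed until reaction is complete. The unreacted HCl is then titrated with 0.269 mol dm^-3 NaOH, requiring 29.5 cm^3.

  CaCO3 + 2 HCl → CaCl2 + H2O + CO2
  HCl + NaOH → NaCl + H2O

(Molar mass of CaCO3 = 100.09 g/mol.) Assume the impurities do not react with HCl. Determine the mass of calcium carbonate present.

0.147 g

n(HCl) added = 0.0242 × 0.449 = 0.0109 mol
n(NaOH) used in back-titration = 0.0295 × 0.269 = 7.94 × 10^-3 mol
n(HCl) left over = 7.94 × 10^-3 mol (1:1 ratio)
n(HCl) consumed by analyte = 0.0109 − 7.94 × 10^-3 = 2.93 × 10^-3 mol
From the 1:2 ratio, n(CaCO3) = 1/2 × 2.93 × 10^-3 = 1.47 × 10^-3 mol
mass of CaCO3 = 1.47 × 10^-3 × 100.09 = 0.147 g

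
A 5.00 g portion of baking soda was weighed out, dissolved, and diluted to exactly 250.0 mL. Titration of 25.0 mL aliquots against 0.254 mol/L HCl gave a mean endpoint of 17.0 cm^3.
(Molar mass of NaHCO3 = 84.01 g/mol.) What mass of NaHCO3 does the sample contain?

NaHCO3 + HCl → NaCl + H2O + CO2
n(HCl) per titration = 0.0170 × 0.254 = 4.32 × 10^-3 mol
n(NaHCO3) in each aliquot = 4.32 × 10^-3 mol (1:1 ratio)
n(NaHCO3) in the whole flask = 4.32 × 10^-3 × 250.0/25.0 = 0.0432 mol
mass of NaHCO3 = 0.0432 × 84.01 = 3.63 g

3.63 g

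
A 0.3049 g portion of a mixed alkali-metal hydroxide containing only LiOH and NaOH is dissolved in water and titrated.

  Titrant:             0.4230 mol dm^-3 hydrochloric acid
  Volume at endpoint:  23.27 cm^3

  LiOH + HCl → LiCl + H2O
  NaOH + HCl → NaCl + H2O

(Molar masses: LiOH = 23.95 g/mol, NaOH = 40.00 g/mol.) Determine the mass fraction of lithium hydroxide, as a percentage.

n(HCl) = 0.02327 × 0.4230 = 9.843 × 10^-3 mol
Let x = n(LiOH), y = n(NaOH).
Titrant: 1x + 1y = 9.843 × 10^-3;  mass: 23.95x + 40.00y = 0.3049
Solving, x = 5.534 × 10^-3 mol, y = 4.309 × 10^-3 mol
mass of LiOH = 5.534 × 10^-3 × 23.95 = 0.1326 g
% LiOH = 0.1326 / 0.3049 × 100 = 43.47 %

43.47 %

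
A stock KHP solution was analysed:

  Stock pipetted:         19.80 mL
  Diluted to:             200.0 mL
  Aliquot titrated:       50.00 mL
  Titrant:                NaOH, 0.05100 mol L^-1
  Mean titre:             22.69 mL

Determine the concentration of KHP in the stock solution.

0.2338 mol/L

KHC8H4O4 + NaOH → KNaC8H4O4 + H2O
n(NaOH) = 0.02269 × 0.05100 = 1.157 × 10^-3 mol
n(KHC8H4O4) in the aliquot = 1.157 × 10^-3 mol (1:1 ratio)
[KHC8H4O4]_dilute = 1.157 × 10^-3 / 0.05000 = 0.02314 mol/L
Dilution factor = 200.0 / 19.80 = 10.10
[KHC8H4O4]_stock = 0.02314 × 10.10 = 0.2338 mol/L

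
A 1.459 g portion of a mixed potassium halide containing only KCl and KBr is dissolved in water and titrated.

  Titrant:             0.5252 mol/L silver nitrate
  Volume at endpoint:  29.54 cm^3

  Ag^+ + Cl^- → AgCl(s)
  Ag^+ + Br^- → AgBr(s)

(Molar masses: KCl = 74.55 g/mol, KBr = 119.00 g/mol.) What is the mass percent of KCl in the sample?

44.51 %

n(AgNO3) = 0.02954 × 0.5252 = 0.01551 mol
Let x = n(KCl), y = n(KBr).
Titrant: 1x + 1y = 0.01551;  mass: 74.55x + 119.00y = 1.459
Solving, x = 8.711 × 10^-3 mol, y = 6.803 × 10^-3 mol
mass of KCl = 8.711 × 10^-3 × 74.55 = 0.6494 g
% KCl = 0.6494 / 1.459 × 100 = 44.51 %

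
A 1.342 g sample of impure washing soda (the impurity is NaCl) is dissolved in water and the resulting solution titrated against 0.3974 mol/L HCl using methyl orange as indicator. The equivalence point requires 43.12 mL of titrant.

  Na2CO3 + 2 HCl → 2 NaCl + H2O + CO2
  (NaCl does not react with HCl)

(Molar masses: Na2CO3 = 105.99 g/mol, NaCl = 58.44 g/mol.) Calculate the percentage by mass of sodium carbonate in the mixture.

67.67 %

n(HCl) = 0.04312 × 0.3974 = 0.01714 mol
Let x = n(Na2CO3), y = n(NaCl).
Titrant: 2x = 0.01714;  mass: 105.99x + 58.44y = 1.342
Solving, x = 8.568 × 10^-3 mol, y = 7.424 × 10^-3 mol
mass of Na2CO3 = 8.568 × 10^-3 × 105.99 = 0.9081 g
% Na2CO3 = 0.9081 / 1.342 × 100 = 67.67 %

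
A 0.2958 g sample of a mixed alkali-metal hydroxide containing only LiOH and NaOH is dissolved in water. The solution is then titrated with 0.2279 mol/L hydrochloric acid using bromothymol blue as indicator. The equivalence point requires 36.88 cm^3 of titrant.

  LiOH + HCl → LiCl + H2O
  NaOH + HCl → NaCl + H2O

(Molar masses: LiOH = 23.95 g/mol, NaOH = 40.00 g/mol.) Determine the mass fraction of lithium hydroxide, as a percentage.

n(HCl) = 0.03688 × 0.2279 = 8.405 × 10^-3 mol
Let x = n(LiOH), y = n(NaOH).
Titrant: 1x + 1y = 8.405 × 10^-3;  mass: 23.95x + 40.00y = 0.2958
Solving, x = 2.517 × 10^-3 mol, y = 5.888 × 10^-3 mol
mass of LiOH = 2.517 × 10^-3 × 23.95 = 0.06028 g
% LiOH = 0.06028 / 0.2958 × 100 = 20.38 %

20.38 %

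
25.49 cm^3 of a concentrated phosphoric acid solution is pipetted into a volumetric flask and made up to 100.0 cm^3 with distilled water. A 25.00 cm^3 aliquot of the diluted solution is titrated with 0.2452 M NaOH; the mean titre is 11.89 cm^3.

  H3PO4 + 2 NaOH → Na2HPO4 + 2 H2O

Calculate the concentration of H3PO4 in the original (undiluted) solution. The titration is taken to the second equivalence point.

0.2288 M

n(NaOH) = 0.01189 × 0.2452 = 2.915 × 10^-3 mol
From the 1:2 ratio, n(H3PO4) in the aliquot = 1/2 × 2.915 × 10^-3 = 1.458 × 10^-3 mol
[H3PO4]_dilute = 1.458 × 10^-3 / 0.02500 = 0.05831 mol/L
Dilution factor = 100.0 / 25.49 = 3.923
[H3PO4]_stock = 0.05831 × 3.923 = 0.2288 mol/L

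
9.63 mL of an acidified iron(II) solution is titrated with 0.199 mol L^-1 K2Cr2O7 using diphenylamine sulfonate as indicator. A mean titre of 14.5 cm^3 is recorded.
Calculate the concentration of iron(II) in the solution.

Cr2O7^2- + 6 Fe^2+ + 14 H^+ → 2 Cr^3+ + 6 Fe^3+ + 7 H2O
n(K2Cr2O7) = 0.0145 L × 0.199 mol/L = 2.89 × 10^-3 mol
From the 6:1 mole ratio, n(Fe2+) = 6/1 × 2.89 × 10^-3 = 0.0173 mol
[Fe2+] = 0.0173 mol / 0.00963 L = 1.80 mol/L

1.80 mol/L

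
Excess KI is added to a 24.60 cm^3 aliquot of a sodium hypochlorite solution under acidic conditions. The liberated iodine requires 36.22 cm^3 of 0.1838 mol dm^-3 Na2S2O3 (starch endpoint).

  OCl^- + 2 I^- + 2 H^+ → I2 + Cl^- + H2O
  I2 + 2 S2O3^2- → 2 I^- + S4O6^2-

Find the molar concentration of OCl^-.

0.1353 mol/L

n(S2O3^2-) = 0.03622 × 0.1838 = 6.657 × 10^-3 mol
n(I2) = n(S2O3^2-)/2 = 3.329 × 10^-3 mol
n(OCl^-) in the aliquot = 3.329 × 10^-3 mol (1:1 ratio)
[OCl^-] = 3.329 × 10^-3 / 0.02460 = 0.1353 mol/L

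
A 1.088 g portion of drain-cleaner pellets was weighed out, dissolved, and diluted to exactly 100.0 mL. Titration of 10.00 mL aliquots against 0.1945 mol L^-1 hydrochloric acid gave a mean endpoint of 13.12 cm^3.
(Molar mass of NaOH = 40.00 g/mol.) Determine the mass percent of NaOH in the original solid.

93.82 %

NaOH + HCl → NaCl + H2O
n(HCl) per titration = 0.01312 × 0.1945 = 2.552 × 10^-3 mol
n(NaOH) in each aliquot = 2.552 × 10^-3 mol (1:1 ratio)
n(NaOH) in the whole flask = 2.552 × 10^-3 × 100.0/10.00 = 0.02552 mol
mass of NaOH = 0.02552 × 40.00 = 1.021 g
% NaOH = 1.021 / 1.088 × 100 = 93.82 %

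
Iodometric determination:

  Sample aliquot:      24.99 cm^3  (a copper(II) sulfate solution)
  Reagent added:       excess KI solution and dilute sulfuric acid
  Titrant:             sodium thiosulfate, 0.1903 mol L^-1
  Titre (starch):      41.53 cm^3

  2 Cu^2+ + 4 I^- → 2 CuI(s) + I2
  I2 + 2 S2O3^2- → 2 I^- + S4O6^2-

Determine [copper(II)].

n(S2O3^2-) = 0.04153 × 0.1903 = 7.903 × 10^-3 mol
n(I2) = n(S2O3^2-)/2 = 3.952 × 10^-3 mol
From the 2:1 ratio, n(Cu2+) in the aliquot = 2/1 × 3.952 × 10^-3 = 7.903 × 10^-3 mol
[Cu2+] = 7.903 × 10^-3 / 0.02499 = 0.3163 mol/L

0.3163 mol/L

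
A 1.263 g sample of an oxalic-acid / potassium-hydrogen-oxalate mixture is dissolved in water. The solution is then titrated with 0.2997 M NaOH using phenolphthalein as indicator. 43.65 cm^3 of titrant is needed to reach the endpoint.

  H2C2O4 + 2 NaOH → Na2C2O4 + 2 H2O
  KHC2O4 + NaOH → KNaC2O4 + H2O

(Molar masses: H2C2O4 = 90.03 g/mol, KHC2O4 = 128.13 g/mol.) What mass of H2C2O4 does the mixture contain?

n(NaOH) = 0.04365 × 0.2997 = 0.01308 mol
Let x = n(H2C2O4), y = n(KHC2O4).
Titrant: 2x + 1y = 0.01308;  mass: 90.03x + 128.13y = 1.263
Solving, x = 2.486 × 10^-3 mol, y = 8.111 × 10^-3 mol
mass of H2C2O4 = 2.486 × 10^-3 × 90.03 = 0.2238 g

0.2238 g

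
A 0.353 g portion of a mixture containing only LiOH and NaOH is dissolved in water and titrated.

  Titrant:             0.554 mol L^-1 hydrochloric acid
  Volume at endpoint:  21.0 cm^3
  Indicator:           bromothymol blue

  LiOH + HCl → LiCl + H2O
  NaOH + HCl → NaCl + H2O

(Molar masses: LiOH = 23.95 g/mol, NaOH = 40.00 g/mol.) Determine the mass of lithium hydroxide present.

n(HCl) = 0.0210 × 0.554 = 0.0116 mol
Let x = n(LiOH), y = n(NaOH).
Titrant: 1x + 1y = 0.0116;  mass: 23.95x + 40.00y = 0.353
Solving, x = 7.00 × 10^-3 mol, y = 4.63 × 10^-3 mol
mass of LiOH = 7.00 × 10^-3 × 23.95 = 0.168 g

0.168 g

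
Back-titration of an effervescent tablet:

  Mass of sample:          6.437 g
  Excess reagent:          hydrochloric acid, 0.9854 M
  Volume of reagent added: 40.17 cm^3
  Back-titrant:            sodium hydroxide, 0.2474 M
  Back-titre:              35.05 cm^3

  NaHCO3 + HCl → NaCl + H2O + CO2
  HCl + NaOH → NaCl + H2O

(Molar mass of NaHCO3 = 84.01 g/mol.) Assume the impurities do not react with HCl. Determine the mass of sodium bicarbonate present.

2.597 g

n(HCl) added = 0.04017 × 0.9854 = 0.03958 mol
n(NaOH) used in back-titration = 0.03505 × 0.2474 = 8.671 × 10^-3 mol
n(HCl) left over = 8.671 × 10^-3 mol (1:1 ratio)
n(HCl) consumed by analyte = 0.03958 − 8.671 × 10^-3 = 0.03091 mol
n(NaHCO3) = 0.03091 mol (1:1 ratio)
mass of NaHCO3 = 0.03091 × 84.01 = 2.597 g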